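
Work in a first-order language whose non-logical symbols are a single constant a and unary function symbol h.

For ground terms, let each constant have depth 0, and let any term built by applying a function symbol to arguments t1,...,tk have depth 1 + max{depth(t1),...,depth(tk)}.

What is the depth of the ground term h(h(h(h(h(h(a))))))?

depth(h(a)) = 1 + depth(a) = 1 + 0 = 1
depth(h(h(a))) = 1 + depth(h(a)) = 1 + 1 = 2
depth(h(h(h(a)))) = 1 + depth(h(h(a))) = 1 + 2 = 3
depth(h(h(h(h(a))))) = 1 + depth(h(h(h(a)))) = 1 + 3 = 4
depth(h(h(h(h(h(a)))))) = 1 + depth(h(h(h(h(a))))) = 1 + 4 = 5
depth(h(h(h(h(h(h(a))))))) = 1 + depth(h(h(h(h(h(a)))))) = 1 + 5 = 6

6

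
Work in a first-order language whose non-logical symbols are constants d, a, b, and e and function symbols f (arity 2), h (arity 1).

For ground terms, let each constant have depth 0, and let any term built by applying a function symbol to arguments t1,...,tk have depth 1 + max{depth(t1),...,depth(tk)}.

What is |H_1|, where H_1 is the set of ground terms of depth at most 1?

24

Count level by level. With function symbols f/2, h/1, the terms of depth ≤ k are the 4 constants together with each function applied to depth-≤(k−1) tuples, so N_k = 4 + N_{k-1}^2 + N_{k-1}.
N_0 = 4
N_1 = 4 + 4^2 + 4 = 24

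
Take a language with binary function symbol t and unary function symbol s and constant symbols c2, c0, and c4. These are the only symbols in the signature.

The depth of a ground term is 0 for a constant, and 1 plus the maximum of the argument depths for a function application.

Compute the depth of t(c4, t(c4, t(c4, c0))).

depth(t(c4, c0)) = 1 + max(0, 0) = 1
depth(t(c4, t(c4, c0))) = 1 + max(0, 1) = 2
depth(t(c4, t(c4, t(c4, c0)))) = 1 + max(0, 2) = 3

3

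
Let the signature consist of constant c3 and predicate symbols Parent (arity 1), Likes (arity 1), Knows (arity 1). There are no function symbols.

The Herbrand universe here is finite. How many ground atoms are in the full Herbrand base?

3

With no function symbols, the Herbrand universe is just the 1 constant.
Ground atoms per predicate: Parent: 1, Likes: 1, Knows: 1.
Herbrand base size = 1 + 1 + 1 = 3.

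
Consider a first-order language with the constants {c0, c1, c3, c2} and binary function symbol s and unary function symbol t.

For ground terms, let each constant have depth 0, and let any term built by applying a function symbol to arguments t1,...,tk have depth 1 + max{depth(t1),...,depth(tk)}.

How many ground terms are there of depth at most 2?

604

Write N_k for the number of ground terms of depth ≤ k. A term of depth ≤ k is either a constant or a function symbol applied to arguments of depth ≤ k−1, so N_k = 4 + N_{k-1}^2 + N_{k-1}.
N_0 = 4
N_1 = 4 + 4^2 + 4 = 24
N_2 = 4 + 24^2 + 24 = 604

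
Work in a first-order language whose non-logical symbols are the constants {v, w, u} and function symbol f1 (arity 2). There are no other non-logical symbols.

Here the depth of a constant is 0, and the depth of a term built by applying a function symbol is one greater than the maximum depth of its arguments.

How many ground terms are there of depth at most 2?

147

Write N_k for the number of ground terms of depth ≤ k. A term of depth ≤ k is either a constant or a function symbol applied to arguments of depth ≤ k−1, so N_k = 3 + N_{k-1}^2.
N_0 = 3
N_1 = 3 + 3^2 = 12
N_2 = 3 + 12^2 = 147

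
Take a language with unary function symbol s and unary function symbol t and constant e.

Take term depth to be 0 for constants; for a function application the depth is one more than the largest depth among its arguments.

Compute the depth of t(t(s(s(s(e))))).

depth(s(e)) = 1 + depth(e) = 1 + 0 = 1
depth(s(s(e))) = 1 + depth(s(e)) = 1 + 1 = 2
depth(s(s(s(e)))) = 1 + depth(s(s(e))) = 1 + 2 = 3
depth(t(s(s(s(e))))) = 1 + depth(s(s(s(e)))) = 1 + 3 = 4
depth(t(t(s(s(s(e)))))) = 1 + depth(t(s(s(s(e))))) = 1 + 4 = 5

5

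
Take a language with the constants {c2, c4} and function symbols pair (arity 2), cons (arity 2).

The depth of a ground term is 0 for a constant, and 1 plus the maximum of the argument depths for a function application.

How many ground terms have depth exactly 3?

81408

Let N_k = |{terms of depth ≤ k}|. Then N_0 = 2 and N_k = 2 + N_{k-1}^2 + N_{k-1}^2 for k ≥ 1 (one summand per function symbol, arity giving the exponent).
N_0 = 2
N_1 = 2 + 2^2 + 2^2 = 10
N_2 = 2 + 10^2 + 10^2 = 202
N_3 = 2 + 202^2 + 202^2 = 81610
Terms of depth exactly 3: N_3 − N_2 = 81610 − 202 = 81408.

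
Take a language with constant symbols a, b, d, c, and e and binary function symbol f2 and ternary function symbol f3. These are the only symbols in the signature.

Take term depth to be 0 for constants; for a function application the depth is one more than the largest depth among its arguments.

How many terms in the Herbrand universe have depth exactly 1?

150

Let N_k count ground terms of depth at most k. Each non-constant term of depth ≤ k is some function symbol applied to depth-≤(k−1) arguments, giving N_k = 5 + N_{k-1}^2 + N_{k-1}^3.
N_0 = 5
N_1 = 5 + 5^2 + 5^3 = 155
Terms of depth exactly 1: N_1 − N_0 = 155 − 5 = 150.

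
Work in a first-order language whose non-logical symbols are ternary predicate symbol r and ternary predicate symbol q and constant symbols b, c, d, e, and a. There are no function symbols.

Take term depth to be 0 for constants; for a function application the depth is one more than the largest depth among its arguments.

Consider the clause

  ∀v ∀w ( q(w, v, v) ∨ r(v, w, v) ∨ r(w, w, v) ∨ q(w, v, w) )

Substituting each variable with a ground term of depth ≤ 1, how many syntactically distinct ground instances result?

25

Ground terms of depth ≤ 1:
  With no function symbols every ground term is a constant, so there are exactly 5 ground terms at every depth bound.
  N_0 = 5
  N_1 = 5
So there are 5 ground terms available for substitution.
There are 2 variables to instantiate (v, w), each occurring in at least one literal, so different choices give different ground instances.
Number of ground instances = 5^2 = 25.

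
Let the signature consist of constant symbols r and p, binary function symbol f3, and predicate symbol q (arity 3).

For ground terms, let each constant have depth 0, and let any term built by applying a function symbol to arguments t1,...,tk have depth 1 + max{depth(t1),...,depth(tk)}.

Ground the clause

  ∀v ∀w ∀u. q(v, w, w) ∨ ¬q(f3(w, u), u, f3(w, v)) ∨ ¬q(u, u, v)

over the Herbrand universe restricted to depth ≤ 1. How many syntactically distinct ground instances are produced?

Ground terms of depth ≤ 1:
  Write N_k for the number of ground terms of depth ≤ k. A term of depth ≤ k is either a constant or a function symbol applied to arguments of depth ≤ k−1, so N_k = 2 + N_{k-1}^2.
  N_0 = 2
  N_1 = 2 + 2^2 = 6
  Explicitly: r, p, f3(r, r), f3(r, p), f3(p, r), f3(p, p).
So there are 6 ground terms available for substitution.
There are 3 variables to instantiate (v, w, u), each occurring in at least one literal, so different choices give different ground instances.
Number of ground instances = 6^3 = 216.

216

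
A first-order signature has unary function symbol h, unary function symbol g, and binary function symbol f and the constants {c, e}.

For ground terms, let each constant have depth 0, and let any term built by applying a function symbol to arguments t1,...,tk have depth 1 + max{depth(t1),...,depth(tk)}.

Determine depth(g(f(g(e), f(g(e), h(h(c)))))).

5

depth(g(e)) = 1 + depth(e) = 1 + 0 = 1
depth(h(c)) = 1 + depth(c) = 1 + 0 = 1
depth(h(h(c))) = 1 + depth(h(c)) = 1 + 1 = 2
depth(f(g(e), h(h(c)))) = 1 + max(1, 2) = 3
depth(f(g(e), f(g(e), h(h(c))))) = 1 + max(1, 3) = 4
depth(g(f(g(e), f(g(e), h(h(c)))))) = 1 + depth(f(g(e), f(g(e), h(h(c))))) = 1 + 4 = 5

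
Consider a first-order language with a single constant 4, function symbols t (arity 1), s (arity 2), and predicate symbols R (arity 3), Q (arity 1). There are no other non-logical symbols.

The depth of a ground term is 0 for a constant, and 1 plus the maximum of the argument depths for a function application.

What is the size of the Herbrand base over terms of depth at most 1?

30

First count ground terms of depth ≤ 1.
Let N_k = |{terms of depth ≤ k}|. Then N_0 = 1 and N_k = 1 + N_{k-1} + N_{k-1}^2 for k ≥ 1 (one summand per function symbol, arity giving the exponent).
N_0 = 1
N_1 = 1 + 1 + 1^2 = 3
So |H| = 3.
Ground atoms are formed by filling each argument slot of a predicate with a term from H, so an r-ary predicate gives |H|^r atoms:
  R: 3^3 = 27;  Q: 3
Total ground atoms: 27 + 3 = 30.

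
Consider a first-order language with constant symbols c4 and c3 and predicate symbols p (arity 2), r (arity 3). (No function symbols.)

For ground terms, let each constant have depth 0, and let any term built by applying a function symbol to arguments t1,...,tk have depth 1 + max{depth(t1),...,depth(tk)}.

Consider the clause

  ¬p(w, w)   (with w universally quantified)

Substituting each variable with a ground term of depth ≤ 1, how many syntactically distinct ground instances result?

2

Ground terms of depth ≤ 1:
  With no function symbols every ground term is a constant, so there are exactly 2 ground terms at every depth bound.
  N_0 = 2
  N_1 = 2
  Explicitly: c4, c3.
So there are 2 ground terms available for substitution.
The variable w ranges independently over the available ground terms, and distinct assignments produce distinct instances.
Number of ground instances = 2.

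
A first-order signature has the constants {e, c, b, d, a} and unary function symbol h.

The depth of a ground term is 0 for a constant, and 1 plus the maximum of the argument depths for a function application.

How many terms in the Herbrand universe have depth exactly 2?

Write N_k for the number of ground terms of depth ≤ k. A term of depth ≤ k is either a constant or a function symbol applied to arguments of depth ≤ k−1, so N_k = 5 + N_{k-1}.
N_0 = 5
N_1 = 5 + 5 = 10
N_2 = 5 + 10 = 15
Terms of depth exactly 2: N_2 − N_1 = 15 − 10 = 5.

5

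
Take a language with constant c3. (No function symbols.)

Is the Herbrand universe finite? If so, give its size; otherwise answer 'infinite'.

There are no function symbols, so the only ground term is the single constant.
The Herbrand universe is {c3}, finite with 1 element.

1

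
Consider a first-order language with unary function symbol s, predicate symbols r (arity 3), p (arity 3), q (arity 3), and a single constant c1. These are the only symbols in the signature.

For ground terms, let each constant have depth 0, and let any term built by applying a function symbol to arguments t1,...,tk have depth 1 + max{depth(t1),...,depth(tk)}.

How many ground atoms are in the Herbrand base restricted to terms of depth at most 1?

First count ground terms of depth ≤ 1.
If N_k denotes the number of depth-≤k ground terms, the 1 constant gives N_0 = 1, and each function symbol of arity r contributes N_{k-1}^r new terms at level k: N_k = 1 + N_{k-1}.
N_0 = 1
N_1 = 1 + 1 = 2
Explicitly: c1, s(c1).
So |H| = 2.
A ground atom is a predicate applied to a tuple of terms from H, so the count is the sum over predicates of |H|^arity:
  r: 2^3 = 8;  p: 2^3 = 8;  q: 2^3 = 8
Total ground atoms: 8 + 8 + 8 = 24.

24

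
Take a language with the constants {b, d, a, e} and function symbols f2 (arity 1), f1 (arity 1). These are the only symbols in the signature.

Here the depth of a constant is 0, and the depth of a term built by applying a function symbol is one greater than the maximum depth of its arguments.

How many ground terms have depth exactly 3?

32

Count level by level. With function symbols f2/1, f1/1, the terms of depth ≤ k are the 4 constants together with each function applied to depth-≤(k−1) tuples, so N_k = 4 + N_{k-1} + N_{k-1}.
N_0 = 4
N_1 = 4 + 4 + 4 = 12
N_2 = 4 + 12 + 12 = 28
N_3 = 4 + 28 + 28 = 60
Terms of depth exactly 3: N_3 − N_2 = 60 − 28 = 32.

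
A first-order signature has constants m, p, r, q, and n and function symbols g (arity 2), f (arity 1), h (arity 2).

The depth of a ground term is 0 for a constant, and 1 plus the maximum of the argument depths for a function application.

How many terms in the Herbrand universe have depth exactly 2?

Let N_k count ground terms of depth at most k. Each non-constant term of depth ≤ k is some function symbol applied to depth-≤(k−1) arguments, giving N_k = 5 + N_{k-1}^2 + N_{k-1} + N_{k-1}^2.
N_0 = 5
N_1 = 5 + 5^2 + 5 + 5^2 = 60
N_2 = 5 + 60^2 + 60 + 60^2 = 7265
Terms of depth exactly 2: N_2 − N_1 = 7265 − 60 = 7205.

7205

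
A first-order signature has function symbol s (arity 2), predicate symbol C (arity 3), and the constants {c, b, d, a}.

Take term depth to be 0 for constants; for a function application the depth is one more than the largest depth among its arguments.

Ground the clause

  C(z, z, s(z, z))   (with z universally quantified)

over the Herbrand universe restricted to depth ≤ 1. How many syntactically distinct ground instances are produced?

20

Ground terms of depth ≤ 1:
  If N_k denotes the number of depth-≤k ground terms, the 4 constants give N_0 = 4, and each function symbol of arity r contributes N_{k-1}^r new terms at level k: N_k = 4 + N_{k-1}^2.
  N_0 = 4
  N_1 = 4 + 4^2 = 20
So there are 20 ground terms available for substitution.
The variable z ranges independently over the available ground terms, and distinct assignments produce distinct instances.
Number of ground instances = 20.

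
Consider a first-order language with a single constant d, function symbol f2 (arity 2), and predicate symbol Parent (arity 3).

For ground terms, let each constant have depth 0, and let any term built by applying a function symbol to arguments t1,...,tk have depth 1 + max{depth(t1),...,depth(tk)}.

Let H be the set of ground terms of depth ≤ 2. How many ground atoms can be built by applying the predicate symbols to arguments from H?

First count ground terms of depth ≤ 2.
Let N_k count ground terms of depth at most k. Each non-constant term of depth ≤ k is some function symbol applied to depth-≤(k−1) arguments, giving N_k = 1 + N_{k-1}^2.
N_0 = 1
N_1 = 1 + 1^2 = 2
N_2 = 1 + 2^2 = 5
So |H| = 5.
Ground atoms are formed by filling each argument slot of a predicate with a term from H, so an r-ary predicate gives |H|^r atoms:
  Parent: 5^3 = 125
Total ground atoms: 125.

125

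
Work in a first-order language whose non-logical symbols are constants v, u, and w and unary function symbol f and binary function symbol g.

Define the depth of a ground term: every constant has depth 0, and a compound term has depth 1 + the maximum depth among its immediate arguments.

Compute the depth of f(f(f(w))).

depth(f(w)) = 1 + depth(w) = 1 + 0 = 1
depth(f(f(w))) = 1 + depth(f(w)) = 1 + 1 = 2
depth(f(f(f(w)))) = 1 + depth(f(f(w))) = 1 + 2 = 3

3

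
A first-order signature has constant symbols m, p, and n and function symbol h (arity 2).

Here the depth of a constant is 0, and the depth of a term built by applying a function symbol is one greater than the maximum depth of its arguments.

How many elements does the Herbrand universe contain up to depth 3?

Let N_k = |{terms of depth ≤ k}|. Then N_0 = 3 and N_k = 3 + N_{k-1}^2 for k ≥ 1 (one summand per function symbol, arity giving the exponent).
N_0 = 3
N_1 = 3 + 3^2 = 12
N_2 = 3 + 12^2 = 147
N_3 = 3 + 147^2 = 21612

21612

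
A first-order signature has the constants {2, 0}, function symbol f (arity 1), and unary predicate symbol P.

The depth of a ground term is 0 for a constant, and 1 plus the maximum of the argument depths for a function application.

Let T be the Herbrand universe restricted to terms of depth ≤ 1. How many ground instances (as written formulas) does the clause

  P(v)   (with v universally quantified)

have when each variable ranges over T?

Ground terms of depth ≤ 1:
  Count level by level. With function symbols f/1, the terms of depth ≤ k are the 2 constants together with each function applied to depth-≤(k−1) tuples, so N_k = 2 + N_{k-1}.
  N_0 = 2
  N_1 = 2 + 2 = 4
  Explicitly: 2, 0, f(2), f(0).
So there are 4 ground terms available for substitution.
The variable v ranges independently over the available ground terms, and distinct assignments produce distinct instances.
Number of ground instances = 4.

4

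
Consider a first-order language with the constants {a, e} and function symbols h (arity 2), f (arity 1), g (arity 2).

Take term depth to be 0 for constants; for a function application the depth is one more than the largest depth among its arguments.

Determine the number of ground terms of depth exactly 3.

Write N_k for the number of ground terms of depth ≤ k. A term of depth ≤ k is either a constant or a function symbol applied to arguments of depth ≤ k−1, so N_k = 2 + N_{k-1}^2 + N_{k-1} + N_{k-1}^2.
N_0 = 2
N_1 = 2 + 2^2 + 2 + 2^2 = 12
N_2 = 2 + 12^2 + 12 + 12^2 = 302
N_3 = 2 + 302^2 + 302 + 302^2 = 182712
Terms of depth exactly 3: N_3 − N_2 = 182712 − 302 = 182410.

182410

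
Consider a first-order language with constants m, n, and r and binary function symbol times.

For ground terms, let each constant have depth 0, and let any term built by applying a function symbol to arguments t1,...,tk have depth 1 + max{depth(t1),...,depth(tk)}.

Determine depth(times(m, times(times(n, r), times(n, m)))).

3

depth(times(n, r)) = 1 + max(0, 0) = 1
depth(times(n, m)) = 1 + max(0, 0) = 1
depth(times(times(n, r), times(n, m))) = 1 + max(1, 1) = 2
depth(times(m, times(times(n, r), times(n, m)))) = 1 + max(0, 2) = 3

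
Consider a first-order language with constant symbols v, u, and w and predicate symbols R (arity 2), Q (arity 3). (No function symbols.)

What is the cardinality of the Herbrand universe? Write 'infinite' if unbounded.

3

There are no function symbols, so every ground term is one of the 3 constants.
The Herbrand universe is {v, u, w}, which is finite with 3 elements.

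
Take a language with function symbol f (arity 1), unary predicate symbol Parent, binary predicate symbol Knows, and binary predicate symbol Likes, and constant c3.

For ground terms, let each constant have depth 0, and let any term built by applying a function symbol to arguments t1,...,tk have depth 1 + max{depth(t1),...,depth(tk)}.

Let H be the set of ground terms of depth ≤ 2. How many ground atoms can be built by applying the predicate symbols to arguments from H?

First count ground terms of depth ≤ 2.
If N_k denotes the number of depth-≤k ground terms, the 1 constant gives N_0 = 1, and each function symbol of arity r contributes N_{k-1}^r new terms at level k: N_k = 1 + N_{k-1}.
N_0 = 1
N_1 = 1 + 1 = 2
N_2 = 1 + 2 = 3
Explicitly: c3, f(c3), f(f(c3)).
So |H| = 3.
For each predicate symbol, the number of ground atoms is |H| raised to its arity; summing:
  Parent: 3;  Knows: 3^2 = 9;  Likes: 3^2 = 9
Total ground atoms: 3 + 9 + 9 = 21.

21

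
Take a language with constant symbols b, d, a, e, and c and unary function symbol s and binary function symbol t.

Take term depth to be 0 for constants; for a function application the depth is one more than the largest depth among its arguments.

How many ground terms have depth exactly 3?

1600230

Count level by level. With function symbols s/1, t/2, the terms of depth ≤ k are the 5 constants together with each function applied to depth-≤(k−1) tuples, so N_k = 5 + N_{k-1} + N_{k-1}^2.
N_0 = 5
N_1 = 5 + 5 + 5^2 = 35
N_2 = 5 + 35 + 35^2 = 1265
N_3 = 5 + 1265 + 1265^2 = 1601495
Terms of depth exactly 3: N_3 − N_2 = 1601495 − 1265 = 1600230.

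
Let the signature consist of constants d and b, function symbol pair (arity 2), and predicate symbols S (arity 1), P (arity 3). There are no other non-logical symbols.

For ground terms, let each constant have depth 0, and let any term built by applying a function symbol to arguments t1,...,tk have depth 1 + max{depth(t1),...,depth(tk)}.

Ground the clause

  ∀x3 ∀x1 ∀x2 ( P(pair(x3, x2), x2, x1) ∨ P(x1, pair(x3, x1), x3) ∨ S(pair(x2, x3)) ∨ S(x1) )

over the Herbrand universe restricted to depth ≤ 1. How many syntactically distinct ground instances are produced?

Ground terms of depth ≤ 1:
  Write N_k for the number of ground terms of depth ≤ k. A term of depth ≤ k is either a constant or a function symbol applied to arguments of depth ≤ k−1, so N_k = 2 + N_{k-1}^2.
  N_0 = 2
  N_1 = 2 + 2^2 = 6
  Explicitly: d, b, pair(d, d), pair(d, b), pair(b, d), pair(b, b).
So there are 6 ground terms available for substitution.
The body mentions every one of the 3 quantified variables; since ground terms form a free algebra, no two substitutions collapse to the same formula.
Number of ground instances = 6^3 = 216.

216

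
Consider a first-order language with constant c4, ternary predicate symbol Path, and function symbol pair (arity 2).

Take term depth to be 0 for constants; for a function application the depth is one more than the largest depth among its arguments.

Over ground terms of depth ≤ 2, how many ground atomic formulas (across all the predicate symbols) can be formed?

First count ground terms of depth ≤ 2.
If N_k denotes the number of depth-≤k ground terms, the 1 constant gives N_0 = 1, and each function symbol of arity r contributes N_{k-1}^r new terms at level k: N_k = 1 + N_{k-1}^2.
N_0 = 1
N_1 = 1 + 1^2 = 2
N_2 = 1 + 2^2 = 5
Explicitly: c4, pair(c4, c4), pair(c4, pair(c4, c4)), pair(pair(c4, c4), c4), pair(pair(c4, c4), pair(c4, c4)).
So |H| = 5.
Each predicate of arity r yields |H|^r ground atoms (one per choice of an r-tuple from H):
  Path: 5^3 = 125
Total ground atoms: 125.

125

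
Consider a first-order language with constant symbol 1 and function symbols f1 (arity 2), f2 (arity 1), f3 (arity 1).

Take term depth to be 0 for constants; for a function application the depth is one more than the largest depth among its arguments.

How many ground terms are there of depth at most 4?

458329

Write N_k for the number of ground terms of depth ≤ k. A term of depth ≤ k is either a constant or a function symbol applied to arguments of depth ≤ k−1, so N_k = 1 + N_{k-1}^2 + N_{k-1} + N_{k-1}.
N_0 = 1
N_1 = 1 + 1^2 + 1 + 1 = 4
N_2 = 1 + 4^2 + 4 + 4 = 25
N_3 = 1 + 25^2 + 25 + 25 = 676
N_4 = 1 + 676^2 + 676 + 676 = 458329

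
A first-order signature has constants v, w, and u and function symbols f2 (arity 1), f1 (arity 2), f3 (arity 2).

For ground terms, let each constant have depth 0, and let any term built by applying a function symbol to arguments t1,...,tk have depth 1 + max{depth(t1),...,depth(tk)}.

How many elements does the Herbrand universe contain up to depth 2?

1179

If N_k denotes the number of depth-≤k ground terms, the 3 constants give N_0 = 3, and each function symbol of arity r contributes N_{k-1}^r new terms at level k: N_k = 3 + N_{k-1} + N_{k-1}^2 + N_{k-1}^2.
N_0 = 3
N_1 = 3 + 3 + 3^2 + 3^2 = 24
N_2 = 3 + 24 + 24^2 + 24^2 = 1179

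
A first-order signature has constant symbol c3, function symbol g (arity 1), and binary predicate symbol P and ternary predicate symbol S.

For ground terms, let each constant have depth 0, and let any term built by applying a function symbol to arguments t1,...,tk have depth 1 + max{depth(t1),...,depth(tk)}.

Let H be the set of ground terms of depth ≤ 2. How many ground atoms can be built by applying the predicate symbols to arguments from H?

First count ground terms of depth ≤ 2.
Let N_k count ground terms of depth at most k. Each non-constant term of depth ≤ k is some function symbol applied to depth-≤(k−1) arguments, giving N_k = 1 + N_{k-1}.
N_0 = 1
N_1 = 1 + 1 = 2
N_2 = 1 + 2 = 3
Explicitly: c3, g(c3), g(g(c3)).
So |H| = 3.
Each predicate of arity r yields |H|^r ground atoms (one per choice of an r-tuple from H):
  P: 3^2 = 9;  S: 3^3 = 27
Total ground atoms: 9 + 27 = 36.

36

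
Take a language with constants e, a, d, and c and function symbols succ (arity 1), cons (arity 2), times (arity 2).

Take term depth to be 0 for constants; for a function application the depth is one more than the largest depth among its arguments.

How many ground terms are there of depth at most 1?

40

Write N_k for the number of ground terms of depth ≤ k. A term of depth ≤ k is either a constant or a function symbol applied to arguments of depth ≤ k−1, so N_k = 4 + N_{k-1} + N_{k-1}^2 + N_{k-1}^2.
N_0 = 4
N_1 = 4 + 4 + 4^2 + 4^2 = 40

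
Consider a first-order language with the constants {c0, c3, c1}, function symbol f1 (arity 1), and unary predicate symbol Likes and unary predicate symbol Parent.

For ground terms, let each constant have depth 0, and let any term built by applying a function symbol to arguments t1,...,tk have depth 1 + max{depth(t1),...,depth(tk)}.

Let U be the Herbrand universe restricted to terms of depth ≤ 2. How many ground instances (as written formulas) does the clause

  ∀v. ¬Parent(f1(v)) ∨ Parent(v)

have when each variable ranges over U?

9

Ground terms of depth ≤ 2:
  Write N_k for the number of ground terms of depth ≤ k. A term of depth ≤ k is either a constant or a function symbol applied to arguments of depth ≤ k−1, so N_k = 3 + N_{k-1}.
  N_0 = 3
  N_1 = 3 + 3 = 6
  N_2 = 3 + 6 = 9
So there are 9 ground terms available for substitution.
The body mentions the single quantified variable v; since ground terms form a free algebra, no two substitutions collapse to the same formula.
Number of ground instances = 9.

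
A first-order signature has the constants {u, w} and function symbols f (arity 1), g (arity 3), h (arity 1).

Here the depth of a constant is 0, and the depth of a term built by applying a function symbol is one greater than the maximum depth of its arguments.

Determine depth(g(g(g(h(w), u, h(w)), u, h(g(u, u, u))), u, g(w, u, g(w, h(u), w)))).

depth(h(w)) = 1 + depth(w) = 1 + 0 = 1
depth(g(h(w), u, h(w))) = 1 + max(1, 0, 1) = 2
depth(g(u, u, u)) = 1 + max(0, 0, 0) = 1
depth(h(g(u, u, u))) = 1 + depth(g(u, u, u)) = 1 + 1 = 2
depth(g(g(h(w), u, h(w)), u, h(g(u, u, u)))) = 1 + max(2, 0, 2) = 3
depth(h(u)) = 1 + depth(u) = 1 + 0 = 1
depth(g(w, h(u), w)) = 1 + max(0, 1, 0) = 2
depth(g(w, u, g(w, h(u), w))) = 1 + max(0, 0, 2) = 3
depth(g(g(g(h(w), u, h(w)), u, h(g(u, u, u))), u, g(w, u, g(w, h(u), w)))) = 1 + max(3, 0, 3) = 4

4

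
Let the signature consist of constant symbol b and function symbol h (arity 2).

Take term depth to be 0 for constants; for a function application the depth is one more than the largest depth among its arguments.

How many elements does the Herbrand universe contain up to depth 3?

26

Let N_k count ground terms of depth at most k. Each non-constant term of depth ≤ k is some function symbol applied to depth-≤(k−1) arguments, giving N_k = 1 + N_{k-1}^2.
N_0 = 1
N_1 = 1 + 1^2 = 2
N_2 = 1 + 2^2 = 5
N_3 = 1 + 5^2 = 26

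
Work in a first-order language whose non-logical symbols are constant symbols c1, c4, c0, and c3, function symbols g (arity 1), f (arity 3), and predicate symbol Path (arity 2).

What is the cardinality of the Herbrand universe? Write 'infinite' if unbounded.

infinite

The signature has at least one function symbol (g, arity 1) and at least one constant (c1).
Iterating g gives infinitely many distinct ground terms: c1, g(c1), g(g(c1)), ...
So the Herbrand universe is infinite.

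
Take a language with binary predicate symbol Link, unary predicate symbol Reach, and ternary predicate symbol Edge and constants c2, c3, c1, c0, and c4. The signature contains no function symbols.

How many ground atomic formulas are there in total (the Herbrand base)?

With no function symbols, the Herbrand universe is just the 5 constants.
Ground atoms per predicate: Link: 5^2 = 25, Reach: 5, Edge: 5^3 = 125.
Herbrand base size = 25 + 5 + 125 = 155.

155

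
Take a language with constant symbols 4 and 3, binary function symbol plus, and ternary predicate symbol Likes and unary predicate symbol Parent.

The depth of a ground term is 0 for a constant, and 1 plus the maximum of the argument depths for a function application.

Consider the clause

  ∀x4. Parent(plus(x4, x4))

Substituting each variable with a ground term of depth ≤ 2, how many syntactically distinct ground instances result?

Ground terms of depth ≤ 2:
  Let N_k count ground terms of depth at most k. Each non-constant term of depth ≤ k is some function symbol applied to depth-≤(k−1) arguments, giving N_k = 2 + N_{k-1}^2.
  N_0 = 2
  N_1 = 2 + 2^2 = 6
  N_2 = 2 + 6^2 = 38
So there are 38 ground terms available for substitution.
The variable x4 ranges independently over the available ground terms, and distinct assignments produce distinct instances.
Number of ground instances = 38.

38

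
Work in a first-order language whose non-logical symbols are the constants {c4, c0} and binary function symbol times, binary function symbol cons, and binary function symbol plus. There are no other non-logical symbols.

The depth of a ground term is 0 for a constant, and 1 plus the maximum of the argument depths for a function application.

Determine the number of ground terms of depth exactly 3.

Let N_k = |{terms of depth ≤ k}|. Then N_0 = 2 and N_k = 2 + N_{k-1}^2 + N_{k-1}^2 + N_{k-1}^2 for k ≥ 1 (one summand per function symbol, arity giving the exponent).
N_0 = 2
N_1 = 2 + 2^2 + 2^2 + 2^2 = 14
N_2 = 2 + 14^2 + 14^2 + 14^2 = 590
N_3 = 2 + 590^2 + 590^2 + 590^2 = 1044302
Terms of depth exactly 3: N_3 − N_2 = 1044302 − 590 = 1043712.

1043712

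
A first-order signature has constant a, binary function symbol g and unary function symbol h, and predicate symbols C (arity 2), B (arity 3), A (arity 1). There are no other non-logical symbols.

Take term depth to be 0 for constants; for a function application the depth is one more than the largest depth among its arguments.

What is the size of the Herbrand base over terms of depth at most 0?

3

First count ground terms of depth ≤ 0.
Write N_k for the number of ground terms of depth ≤ k. A term of depth ≤ k is either a constant or a function symbol applied to arguments of depth ≤ k−1, so N_k = 1 + N_{k-1}^2 + N_{k-1}.
N_0 = 1
So |H| = 1.
For each predicate symbol, the number of ground atoms is |H| raised to its arity; summing:
  C: 1^2 = 1;  B: 1^3 = 1;  A: 1
Total ground atoms: 1 + 1 + 1 = 3.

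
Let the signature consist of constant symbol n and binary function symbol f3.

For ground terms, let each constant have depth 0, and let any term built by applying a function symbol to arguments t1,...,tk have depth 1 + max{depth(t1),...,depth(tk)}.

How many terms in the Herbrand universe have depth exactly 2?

Let N_k = |{terms of depth ≤ k}|. Then N_0 = 1 and N_k = 1 + N_{k-1}^2 for k ≥ 1 (one summand per function symbol, arity giving the exponent).
N_0 = 1
N_1 = 1 + 1^2 = 2
N_2 = 1 + 2^2 = 5
Terms of depth exactly 2: N_2 − N_1 = 5 − 2 = 3.

3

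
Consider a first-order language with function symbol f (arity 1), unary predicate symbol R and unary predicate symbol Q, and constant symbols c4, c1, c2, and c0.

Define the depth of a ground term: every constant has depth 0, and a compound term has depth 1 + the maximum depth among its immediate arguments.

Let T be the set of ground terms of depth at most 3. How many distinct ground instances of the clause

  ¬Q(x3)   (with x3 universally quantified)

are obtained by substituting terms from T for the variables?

Ground terms of depth ≤ 3:
  If N_k denotes the number of depth-≤k ground terms, the 4 constants give N_0 = 4, and each function symbol of arity r contributes N_{k-1}^r new terms at level k: N_k = 4 + N_{k-1}.
  N_0 = 4
  N_1 = 4 + 4 = 8
  N_2 = 4 + 8 = 12
  N_3 = 4 + 12 = 16
So there are 16 ground terms available for substitution.
The body mentions the single quantified variable x3; since ground terms form a free algebra, no two substitutions collapse to the same formula.
Number of ground instances = 16.

16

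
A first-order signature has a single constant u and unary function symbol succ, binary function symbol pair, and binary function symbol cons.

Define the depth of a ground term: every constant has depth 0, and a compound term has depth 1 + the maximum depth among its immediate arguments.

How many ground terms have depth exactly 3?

2739

If N_k denotes the number of depth-≤k ground terms, the 1 constant gives N_0 = 1, and each function symbol of arity r contributes N_{k-1}^r new terms at level k: N_k = 1 + N_{k-1} + N_{k-1}^2 + N_{k-1}^2.
N_0 = 1
N_1 = 1 + 1 + 1^2 + 1^2 = 4
N_2 = 1 + 4 + 4^2 + 4^2 = 37
N_3 = 1 + 37 + 37^2 + 37^2 = 2776
Terms of depth exactly 3: N_3 − N_2 = 2776 − 37 = 2739.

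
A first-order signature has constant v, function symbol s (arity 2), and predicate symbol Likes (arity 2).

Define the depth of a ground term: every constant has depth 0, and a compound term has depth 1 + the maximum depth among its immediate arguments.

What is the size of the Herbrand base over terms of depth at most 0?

First count ground terms of depth ≤ 0.
Let N_k count ground terms of depth at most k. Each non-constant term of depth ≤ k is some function symbol applied to depth-≤(k−1) arguments, giving N_k = 1 + N_{k-1}^2.
N_0 = 1
So |H| = 1.
Ground atoms are formed by filling each argument slot of a predicate with a term from H, so an r-ary predicate gives |H|^r atoms:
  Likes: 1^2 = 1
Total ground atoms: 1.

1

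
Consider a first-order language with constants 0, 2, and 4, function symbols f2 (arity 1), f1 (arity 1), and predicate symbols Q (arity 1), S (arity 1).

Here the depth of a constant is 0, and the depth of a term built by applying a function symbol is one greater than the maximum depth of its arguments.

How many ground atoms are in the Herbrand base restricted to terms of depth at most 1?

18

First count ground terms of depth ≤ 1.
Let N_k count ground terms of depth at most k. Each non-constant term of depth ≤ k is some function symbol applied to depth-≤(k−1) arguments, giving N_k = 3 + N_{k-1} + N_{k-1}.
N_0 = 3
N_1 = 3 + 3 + 3 = 9
So |H| = 9.
A ground atom is a predicate applied to a tuple of terms from H, so the count is the sum over predicates of |H|^arity:
  Q: 9;  S: 9
Total ground atoms: 9 + 9 = 18.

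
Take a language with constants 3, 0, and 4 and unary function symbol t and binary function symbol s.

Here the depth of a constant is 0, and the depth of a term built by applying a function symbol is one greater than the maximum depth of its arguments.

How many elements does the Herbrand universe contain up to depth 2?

Let N_k = |{terms of depth ≤ k}|. Then N_0 = 3 and N_k = 3 + N_{k-1} + N_{k-1}^2 for k ≥ 1 (one summand per function symbol, arity giving the exponent).
N_0 = 3
N_1 = 3 + 3 + 3^2 = 15
N_2 = 3 + 15 + 15^2 = 243

243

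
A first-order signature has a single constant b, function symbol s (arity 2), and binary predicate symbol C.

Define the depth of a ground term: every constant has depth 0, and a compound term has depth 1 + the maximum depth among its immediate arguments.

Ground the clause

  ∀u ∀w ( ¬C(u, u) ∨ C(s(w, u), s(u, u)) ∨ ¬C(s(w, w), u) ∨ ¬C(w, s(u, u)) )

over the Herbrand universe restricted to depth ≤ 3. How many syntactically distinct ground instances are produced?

Ground terms of depth ≤ 3:
  Count level by level. With function symbols s/2, the terms of depth ≤ k are the 1 constant together with each function applied to depth-≤(k−1) tuples, so N_k = 1 + N_{k-1}^2.
  N_0 = 1
  N_1 = 1 + 1^2 = 2
  N_2 = 1 + 2^2 = 5
  N_3 = 1 + 5^2 = 26
So there are 26 ground terms available for substitution.
The clause has 2 distinct variables (u, w), each appearing in the body. In the free term algebra distinct substitutions yield syntactically distinct ground instances.
Number of ground instances = 26^2 = 676.

676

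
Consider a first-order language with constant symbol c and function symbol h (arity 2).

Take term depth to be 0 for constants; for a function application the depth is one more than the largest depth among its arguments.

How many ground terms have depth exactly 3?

If N_k denotes the number of depth-≤k ground terms, the 1 constant gives N_0 = 1, and each function symbol of arity r contributes N_{k-1}^r new terms at level k: N_k = 1 + N_{k-1}^2.
N_0 = 1
N_1 = 1 + 1^2 = 2
N_2 = 1 + 2^2 = 5
N_3 = 1 + 5^2 = 26
Terms of depth exactly 3: N_3 − N_2 = 26 − 5 = 21.

21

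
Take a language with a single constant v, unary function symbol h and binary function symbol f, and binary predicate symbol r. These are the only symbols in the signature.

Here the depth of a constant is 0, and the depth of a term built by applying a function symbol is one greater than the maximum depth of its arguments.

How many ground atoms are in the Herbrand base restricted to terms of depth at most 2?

First count ground terms of depth ≤ 2.
Let N_k = |{terms of depth ≤ k}|. Then N_0 = 1 and N_k = 1 + N_{k-1} + N_{k-1}^2 for k ≥ 1 (one summand per function symbol, arity giving the exponent).
N_0 = 1
N_1 = 1 + 1 + 1^2 = 3
N_2 = 1 + 3 + 3^2 = 13
So |H| = 13.
For each predicate symbol, the number of ground atoms is |H| raised to its arity; summing:
  r: 13^2 = 169
Total ground atoms: 169.

169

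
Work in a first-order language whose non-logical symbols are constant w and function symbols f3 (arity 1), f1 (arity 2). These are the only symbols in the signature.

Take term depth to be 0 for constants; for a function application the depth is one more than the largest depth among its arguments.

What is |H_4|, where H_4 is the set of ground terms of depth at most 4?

Write N_k for the number of ground terms of depth ≤ k. A term of depth ≤ k is either a constant or a function symbol applied to arguments of depth ≤ k−1, so N_k = 1 + N_{k-1} + N_{k-1}^2.
N_0 = 1
N_1 = 1 + 1 + 1^2 = 3
N_2 = 1 + 3 + 3^2 = 13
N_3 = 1 + 13 + 13^2 = 183
N_4 = 1 + 183 + 183^2 = 33673

33673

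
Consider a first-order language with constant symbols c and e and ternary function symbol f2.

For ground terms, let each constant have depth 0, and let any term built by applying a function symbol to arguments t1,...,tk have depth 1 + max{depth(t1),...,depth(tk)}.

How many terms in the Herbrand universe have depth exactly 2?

Write N_k for the number of ground terms of depth ≤ k. A term of depth ≤ k is either a constant or a function symbol applied to arguments of depth ≤ k−1, so N_k = 2 + N_{k-1}^3.
N_0 = 2
N_1 = 2 + 2^3 = 10
N_2 = 2 + 10^3 = 1002
Terms of depth exactly 2: N_2 − N_1 = 1002 − 10 = 992.

992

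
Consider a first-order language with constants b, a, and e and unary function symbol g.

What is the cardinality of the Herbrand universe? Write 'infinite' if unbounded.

The signature has at least one function symbol (g, arity 1) and at least one constant (b).
Iterating g gives infinitely many distinct ground terms: b, g(b), g(g(b)), ...
So the Herbrand universe is infinite.

infinite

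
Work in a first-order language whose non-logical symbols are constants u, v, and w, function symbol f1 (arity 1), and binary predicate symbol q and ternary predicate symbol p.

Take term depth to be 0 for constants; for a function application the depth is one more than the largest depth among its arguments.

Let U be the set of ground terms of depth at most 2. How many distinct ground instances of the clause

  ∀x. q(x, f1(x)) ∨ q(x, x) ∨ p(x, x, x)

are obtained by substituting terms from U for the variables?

Ground terms of depth ≤ 2:
  Count level by level. With function symbols f1/1, the terms of depth ≤ k are the 3 constants together with each function applied to depth-≤(k−1) tuples, so N_k = 3 + N_{k-1}.
  N_0 = 3
  N_1 = 3 + 3 = 6
  N_2 = 3 + 6 = 9
  Explicitly: u, v, w, f1(u), f1(v), f1(w), f1(f1(u)), f1(f1(v)), f1(f1(w)).
So there are 9 ground terms available for substitution.
The variable x ranges independently over the available ground terms, and distinct assignments produce distinct instances.
Number of ground instances = 9.

9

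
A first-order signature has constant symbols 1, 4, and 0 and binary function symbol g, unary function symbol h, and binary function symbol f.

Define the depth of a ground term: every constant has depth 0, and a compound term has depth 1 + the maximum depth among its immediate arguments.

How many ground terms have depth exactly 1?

Let N_k = |{terms of depth ≤ k}|. Then N_0 = 3 and N_k = 3 + N_{k-1}^2 + N_{k-1} + N_{k-1}^2 for k ≥ 1 (one summand per function symbol, arity giving the exponent).
N_0 = 3
N_1 = 3 + 3^2 + 3 + 3^2 = 24
Terms of depth exactly 1: N_1 − N_0 = 24 − 3 = 21.

21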